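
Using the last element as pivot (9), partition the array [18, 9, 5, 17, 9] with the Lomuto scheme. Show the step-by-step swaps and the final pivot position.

Lomuto partition with pivot = 9:

Initial array: [18, 9, 5, 17, 9]

arr[0]=18 > 9: no swap
arr[1]=9 <= 9: swap with position 0, array becomes [9, 18, 5, 17, 9]
arr[2]=5 <= 9: swap with position 1, array becomes [9, 5, 18, 17, 9]
arr[3]=17 > 9: no swap

Place pivot at position 2: [9, 5, 9, 17, 18]
Pivot position: 2

After partitioning with pivot 9, the array becomes [9, 5, 9, 17, 18]. The pivot is placed at index 2. All elements to the left of the pivot are <= 9, and all elements to the right are > 9.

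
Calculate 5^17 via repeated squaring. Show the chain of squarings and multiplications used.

Computing 5^17 by squaring (build up from 5^1; each line after the first costs one multiplication):

5^1 = 5
5^2 = (5^1)^2 = 5^2 = 25
5^4 = (5^2)^2 = 25^2 = 625
5^8 = (5^4)^2 = 625^2 = 390625
5^16 = (5^8)^2 = 390625^2 = 152587890625
5^17 = 5 * 5^16 = 5 * 152587890625 = 762939453125

Result: 762939453125
Multiplications needed: 5 (5 lines after 5^1)

5^17 = 762939453125. Using exponentiation by squaring, this requires 5 multiplications. The key idea: if the exponent is even, square the half-power; if odd, multiply by the base once.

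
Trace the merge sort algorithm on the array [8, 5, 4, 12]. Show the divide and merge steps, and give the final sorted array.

Merge sort trace:

Split: [8, 5, 4, 12] -> [8, 5] and [4, 12]
  Split: [8, 5] -> [8] and [5]
  Merge: [8] + [5] -> [5, 8]
  Split: [4, 12] -> [4] and [12]
  Merge: [4] + [12] -> [4, 12]
Merge: [5, 8] + [4, 12] -> [4, 5, 8, 12]

Final sorted array: [4, 5, 8, 12]

The merge sort proceeds by recursively splitting the array and merging sorted halves.
After all merges, the sorted array is [4, 5, 8, 12].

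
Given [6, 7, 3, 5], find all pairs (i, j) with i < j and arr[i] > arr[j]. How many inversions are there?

Finding inversions in [6, 7, 3, 5]:

(0, 2): arr[0]=6 > arr[2]=3
(0, 3): arr[0]=6 > arr[3]=5
(1, 2): arr[1]=7 > arr[2]=3
(1, 3): arr[1]=7 > arr[3]=5

Total inversions: 4

The array has 4 inversion(s): (0,2), (0,3), (1,2), (1,3). Each pair (i,j) satisfies i < j and arr[i] > arr[j].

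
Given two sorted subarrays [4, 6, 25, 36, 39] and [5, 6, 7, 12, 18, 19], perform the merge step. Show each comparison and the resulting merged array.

Merging process:

Compare 4 vs 5: take 4 from left. Merged: [4]
Compare 6 vs 5: take 5 from right. Merged: [4, 5]
Compare 6 vs 6: take 6 from left. Merged: [4, 5, 6]
Compare 25 vs 6: take 6 from right. Merged: [4, 5, 6, 6]
Compare 25 vs 7: take 7 from right. Merged: [4, 5, 6, 6, 7]
Compare 25 vs 12: take 12 from right. Merged: [4, 5, 6, 6, 7, 12]
Compare 25 vs 18: take 18 from right. Merged: [4, 5, 6, 6, 7, 12, 18]
Compare 25 vs 19: take 19 from right. Merged: [4, 5, 6, 6, 7, 12, 18, 19]
Append remaining from left: [25, 36, 39]. Merged: [4, 5, 6, 6, 7, 12, 18, 19, 25, 36, 39]

Final merged array: [4, 5, 6, 6, 7, 12, 18, 19, 25, 36, 39]
Total comparisons: 8

The merged array is [4, 5, 6, 6, 7, 12, 18, 19, 25, 36, 39], requiring 8 comparisons. The merge step runs in O(n) time where n is the total number of elements.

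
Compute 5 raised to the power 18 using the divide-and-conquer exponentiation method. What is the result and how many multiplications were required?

Computing 5^18 by squaring (build up from 5^1; each line after the first costs one multiplication):

5^1 = 5
5^2 = (5^1)^2 = 5^2 = 25
5^4 = (5^2)^2 = 25^2 = 625
5^8 = (5^4)^2 = 625^2 = 390625
5^9 = 5 * 5^8 = 5 * 390625 = 1953125
5^18 = (5^9)^2 = 1953125^2 = 3814697265625

Result: 3814697265625
Multiplications needed: 5 (5 lines after 5^1)

5^18 = 3814697265625. Using exponentiation by squaring, this requires 5 multiplications. The key idea: if the exponent is even, square the half-power; if odd, multiply by the base once.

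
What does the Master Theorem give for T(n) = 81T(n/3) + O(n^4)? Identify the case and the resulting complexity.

Master Theorem for T(n) = 81T(n/3) + O(n^4):

a = 81, b = 3, c = 4
log_b(a) = log_3(81) = 4.0000

Case 2: c = 4 = log_3(81) = 4.0000
T(n) = O(n^4 log n) = O(n^4 log n)

For T(n) = 81T(n/3) + O(n^4): log_3(81) = 4.0000. This is Case 2 of the Master Theorem (c = log_b(a), equal work at all levels), giving O(n^4 log n).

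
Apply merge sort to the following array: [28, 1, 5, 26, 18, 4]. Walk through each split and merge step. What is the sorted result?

Merge sort trace:

Split: [28, 1, 5, 26, 18, 4] -> [28, 1, 5] and [26, 18, 4]
  Split: [28, 1, 5] -> [28] and [1, 5]
    Split: [1, 5] -> [1] and [5]
    Merge: [1] + [5] -> [1, 5]
  Merge: [28] + [1, 5] -> [1, 5, 28]
  Split: [26, 18, 4] -> [26] and [18, 4]
    Split: [18, 4] -> [18] and [4]
    Merge: [18] + [4] -> [4, 18]
  Merge: [26] + [4, 18] -> [4, 18, 26]
Merge: [1, 5, 28] + [4, 18, 26] -> [1, 4, 5, 18, 26, 28]

Final sorted array: [1, 4, 5, 18, 26, 28]

The merge sort proceeds by recursively splitting the array and merging sorted halves.
After all merges, the sorted array is [1, 4, 5, 18, 26, 28].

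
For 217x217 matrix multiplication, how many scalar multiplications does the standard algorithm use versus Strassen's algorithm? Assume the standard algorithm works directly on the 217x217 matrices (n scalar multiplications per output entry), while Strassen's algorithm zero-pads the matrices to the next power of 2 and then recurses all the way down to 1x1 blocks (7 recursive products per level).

Matrix multiplication for 217x217 matrices:

Strassen's algorithm requires power-of-2 dimensions. Pad 217x217 to 256x256 (next power of 2).

Standard algorithm: 217^3 = 10218313 multiplications
Strassen's algorithm: 7^(log2(256)) = 7^8 = 5764801 multiplications
Savings: 10218313 - 5764801 = 4453512 multiplications

Standard: 10218313 multiplications (217^3). Strassen: 5764801 multiplications (7^8, after padding to 256x256). Strassen reduces 8 recursive multiplications to 7 at each level.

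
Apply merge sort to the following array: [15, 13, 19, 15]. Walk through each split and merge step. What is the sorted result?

Merge sort trace:

Split: [15, 13, 19, 15] -> [15, 13] and [19, 15]
  Split: [15, 13] -> [15] and [13]
  Merge: [15] + [13] -> [13, 15]
  Split: [19, 15] -> [19] and [15]
  Merge: [19] + [15] -> [15, 19]
Merge: [13, 15] + [15, 19] -> [13, 15, 15, 19]

Final sorted array: [13, 15, 15, 19]

The merge sort proceeds by recursively splitting the array and merging sorted halves.
After all merges, the sorted array is [13, 15, 15, 19].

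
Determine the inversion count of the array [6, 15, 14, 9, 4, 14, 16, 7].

Finding inversions in [6, 15, 14, 9, 4, 14, 16, 7]:

(0, 4): arr[0]=6 > arr[4]=4
(1, 2): arr[1]=15 > arr[2]=14
(1, 3): arr[1]=15 > arr[3]=9
(1, 4): arr[1]=15 > arr[4]=4
(1, 5): arr[1]=15 > arr[5]=14
(1, 7): arr[1]=15 > arr[7]=7
(2, 3): arr[2]=14 > arr[3]=9
(2, 4): arr[2]=14 > arr[4]=4
(2, 7): arr[2]=14 > arr[7]=7
(3, 4): arr[3]=9 > arr[4]=4
(3, 7): arr[3]=9 > arr[7]=7
(5, 7): arr[5]=14 > arr[7]=7
(6, 7): arr[6]=16 > arr[7]=7

Total inversions: 13

The array has 13 inversion(s): (0,4), (1,2), (1,3), (1,4), (1,5), (1,7), (2,3), (2,4), (2,7), (3,4), (3,7), (5,7), (6,7). Each pair (i,j) satisfies i < j and arr[i] > arr[j].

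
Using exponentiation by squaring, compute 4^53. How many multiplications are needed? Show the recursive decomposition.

Computing 4^53 by squaring (build up from 4^1; each line after the first costs one multiplication):

4^1 = 4
4^2 = (4^1)^2 = 4^2 = 16
4^3 = 4 * 4^2 = 4 * 16 = 64
4^6 = (4^3)^2 = 64^2 = 4096
4^12 = (4^6)^2 = 4096^2 = 16777216
4^13 = 4 * 4^12 = 4 * 16777216 = 67108864
4^26 = (4^13)^2 = 67108864^2 = 4503599627370496
4^52 = (4^26)^2 = 4503599627370496^2 = 20282409603651670423947251286016
4^53 = 4 * 4^52 = 4 * 20282409603651670423947251286016 = 81129638414606681695789005144064

Result: 81129638414606681695789005144064
Multiplications needed: 8 (8 lines after 4^1)

4^53 = 81129638414606681695789005144064. Using exponentiation by squaring, this requires 8 multiplications. The key idea: if the exponent is even, square the half-power; if odd, multiply by the base once.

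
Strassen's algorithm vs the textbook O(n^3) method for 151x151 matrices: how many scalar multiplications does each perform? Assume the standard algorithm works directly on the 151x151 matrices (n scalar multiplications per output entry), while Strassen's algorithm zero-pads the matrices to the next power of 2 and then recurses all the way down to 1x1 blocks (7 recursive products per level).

Matrix multiplication for 151x151 matrices:

Strassen's algorithm requires power-of-2 dimensions. Pad 151x151 to 256x256 (next power of 2).

Standard algorithm: 151^3 = 3442951 multiplications
Strassen's algorithm: 7^(log2(256)) = 7^8 = 5764801 multiplications
Difference: 3442951 - 5764801 = -2321850 (Strassen uses MORE here due to padding overhead — for small or just-over-power-of-2 n, padding can outweigh the per-level savings)

Standard: 3442951 multiplications (151^3). Strassen: 5764801 multiplications (7^8, after padding to 256x256). Strassen reduces 8 recursive multiplications to 7 at each level.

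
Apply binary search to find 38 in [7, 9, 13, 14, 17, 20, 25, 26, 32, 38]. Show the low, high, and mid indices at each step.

Binary search for 38 in [7, 9, 13, 14, 17, 20, 25, 26, 32, 38]:

lo=0, hi=9, mid=4, arr[mid]=17 -> 17 < 38, search right half
lo=5, hi=9, mid=7, arr[mid]=26 -> 26 < 38, search right half
lo=8, hi=9, mid=8, arr[mid]=32 -> 32 < 38, search right half
lo=9, hi=9, mid=9, arr[mid]=38 -> Found target at index 9!

Binary search finds 38 at index 9 after 4 comparisons. The search repeatedly halves the search space by comparing with the middle element.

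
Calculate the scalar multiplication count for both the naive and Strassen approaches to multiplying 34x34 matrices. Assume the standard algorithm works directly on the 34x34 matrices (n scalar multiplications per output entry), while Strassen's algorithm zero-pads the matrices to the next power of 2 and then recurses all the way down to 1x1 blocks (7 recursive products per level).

Matrix multiplication for 34x34 matrices:

Strassen's algorithm requires power-of-2 dimensions. Pad 34x34 to 64x64 (next power of 2).

Standard algorithm: 34^3 = 39304 multiplications
Strassen's algorithm: 7^(log2(64)) = 7^6 = 117649 multiplications
Difference: 39304 - 117649 = -78345 (Strassen uses MORE here due to padding overhead — for small or just-over-power-of-2 n, padding can outweigh the per-level savings)

Standard: 39304 multiplications (34^3). Strassen: 117649 multiplications (7^6, after padding to 64x64). Strassen reduces 8 recursive multiplications to 7 at each level.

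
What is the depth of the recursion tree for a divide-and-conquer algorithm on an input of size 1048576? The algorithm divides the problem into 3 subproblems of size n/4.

For divide and conquer with division factor 4:

Problem sizes at each level:
Level 0: 1048576
Level 1: 262144
Level 2: 65536
Level 3: 16384
Level 4: 4096
Level 5: 1024
Level 6: 256
Level 7: 64
Level 8: 16
Level 9: 4
Level 10: 1

The root is level 0 and the size-1 base case is level 10 (the tree spans levels 0 through 10, i.e. 11 levels counting the root), so the depth is the number of divisions: log_4(1048576) = 10

The recursion tree depth is log_4(1048576) = 10. At each level, the problem size is divided by 4, so it takes 10 divisions to reduce to a base case of size 1. The algorithm makes 3 recursive calls at each level.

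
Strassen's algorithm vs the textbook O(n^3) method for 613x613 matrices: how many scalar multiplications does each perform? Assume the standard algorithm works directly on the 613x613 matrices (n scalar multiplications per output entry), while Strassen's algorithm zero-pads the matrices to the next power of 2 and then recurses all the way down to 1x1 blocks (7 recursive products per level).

Matrix multiplication for 613x613 matrices:

Strassen's algorithm requires power-of-2 dimensions. Pad 613x613 to 1024x1024 (next power of 2).

Standard algorithm: 613^3 = 230346397 multiplications
Strassen's algorithm: 7^(log2(1024)) = 7^10 = 282475249 multiplications
Difference: 230346397 - 282475249 = -52128852 (Strassen uses MORE here due to padding overhead — for small or just-over-power-of-2 n, padding can outweigh the per-level savings)

Standard: 230346397 multiplications (613^3). Strassen: 282475249 multiplications (7^10, after padding to 1024x1024). Strassen reduces 8 recursive multiplications to 7 at each level.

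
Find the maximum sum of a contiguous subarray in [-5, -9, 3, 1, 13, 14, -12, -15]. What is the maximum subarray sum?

Using Kadane's algorithm on [-5, -9, 3, 1, 13, 14, -12, -15]:

Scanning through the array:
Position 1 (value -9): max_ending_here = -9, max_so_far = -5
Position 2 (value 3): max_ending_here = 3, max_so_far = 3
Position 3 (value 1): max_ending_here = 4, max_so_far = 4
Position 4 (value 13): max_ending_here = 17, max_so_far = 17
Position 5 (value 14): max_ending_here = 31, max_so_far = 31
Position 6 (value -12): max_ending_here = 19, max_so_far = 31
Position 7 (value -15): max_ending_here = 4, max_so_far = 31

Maximum subarray: [3, 1, 13, 14]
Maximum sum: 31

The maximum subarray is [3, 1, 13, 14] with sum 31. This subarray runs from index 2 to index 5.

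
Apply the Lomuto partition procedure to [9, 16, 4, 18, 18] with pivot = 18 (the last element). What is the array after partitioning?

Lomuto partition with pivot = 18:

Initial array: [9, 16, 4, 18, 18]

arr[0]=9 <= 18: swap with position 0, array becomes [9, 16, 4, 18, 18]
arr[1]=16 <= 18: swap with position 1, array becomes [9, 16, 4, 18, 18]
arr[2]=4 <= 18: swap with position 2, array becomes [9, 16, 4, 18, 18]
arr[3]=18 <= 18: swap with position 3, array becomes [9, 16, 4, 18, 18]

Place pivot at position 4: [9, 16, 4, 18, 18]
Pivot position: 4

After partitioning with pivot 18, the array becomes [9, 16, 4, 18, 18]. The pivot is placed at index 4. All elements to the left of the pivot are <= 18, and all elements to the right are > 18.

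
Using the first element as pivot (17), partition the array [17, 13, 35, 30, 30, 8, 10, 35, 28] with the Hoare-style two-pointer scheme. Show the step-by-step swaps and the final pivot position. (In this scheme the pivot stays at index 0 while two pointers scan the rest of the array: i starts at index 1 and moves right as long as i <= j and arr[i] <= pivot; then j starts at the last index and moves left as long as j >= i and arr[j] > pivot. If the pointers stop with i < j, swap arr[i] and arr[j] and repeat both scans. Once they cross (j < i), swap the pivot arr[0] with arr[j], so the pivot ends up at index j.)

Hoare-style two-pointer partition with pivot = 17:

Initial array: [17, 13, 35, 30, 30, 8, 10, 35, 28]

Pointers start at i = 1, j = 8.
i stops at index 2 (arr[2]=35 > 17), j stops at index 6 (arr[6]=10 <= 17): swap arr[2] and arr[6], array becomes [17, 13, 10, 30, 30, 8, 35, 35, 28]
i stops at index 3 (arr[3]=30 > 17), j stops at index 5 (arr[5]=8 <= 17): swap arr[3] and arr[5], array becomes [17, 13, 10, 8, 30, 30, 35, 35, 28]
i ends at 4, j ends at 3: the pointers have crossed (j < i), so scanning stops.

Swap pivot arr[0] with arr[3] to place pivot at position 3: [8, 13, 10, 17, 30, 30, 35, 35, 28]
Pivot position: 3

After partitioning with pivot 17, the array becomes [8, 13, 10, 17, 30, 30, 35, 35, 28]. The pivot is placed at index 3. All elements to the left of the pivot are <= 17, and all elements to the right are > 17.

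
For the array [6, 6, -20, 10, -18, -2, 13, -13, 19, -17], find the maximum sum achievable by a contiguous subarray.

Using Kadane's algorithm on [6, 6, -20, 10, -18, -2, 13, -13, 19, -17]:

Scanning through the array:
Position 1 (value 6): max_ending_here = 12, max_so_far = 12
Position 2 (value -20): max_ending_here = -8, max_so_far = 12
Position 3 (value 10): max_ending_here = 10, max_so_far = 12
Position 4 (value -18): max_ending_here = -8, max_so_far = 12
Position 5 (value -2): max_ending_here = -2, max_so_far = 12
Position 6 (value 13): max_ending_here = 13, max_so_far = 13
Position 7 (value -13): max_ending_here = 0, max_so_far = 13
Position 8 (value 19): max_ending_here = 19, max_so_far = 19
Position 9 (value -17): max_ending_here = 2, max_so_far = 19

Maximum subarray: [13, -13, 19]
Maximum sum: 19

The maximum subarray is [13, -13, 19] with sum 19. This subarray runs from index 6 to index 8.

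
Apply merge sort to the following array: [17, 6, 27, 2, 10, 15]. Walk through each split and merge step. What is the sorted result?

Merge sort trace:

Split: [17, 6, 27, 2, 10, 15] -> [17, 6, 27] and [2, 10, 15]
  Split: [17, 6, 27] -> [17] and [6, 27]
    Split: [6, 27] -> [6] and [27]
    Merge: [6] + [27] -> [6, 27]
  Merge: [17] + [6, 27] -> [6, 17, 27]
  Split: [2, 10, 15] -> [2] and [10, 15]
    Split: [10, 15] -> [10] and [15]
    Merge: [10] + [15] -> [10, 15]
  Merge: [2] + [10, 15] -> [2, 10, 15]
Merge: [6, 17, 27] + [2, 10, 15] -> [2, 6, 10, 15, 17, 27]

Final sorted array: [2, 6, 10, 15, 17, 27]

The merge sort proceeds by recursively splitting the array and merging sorted halves.
After all merges, the sorted array is [2, 6, 10, 15, 17, 27].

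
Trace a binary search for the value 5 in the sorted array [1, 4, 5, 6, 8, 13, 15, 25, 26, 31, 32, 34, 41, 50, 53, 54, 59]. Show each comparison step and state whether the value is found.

Binary search for 5 in [1, 4, 5, 6, 8, 13, 15, 25, 26, 31, 32, 34, 41, 50, 53, 54, 59]:

lo=0, hi=16, mid=8, arr[mid]=26 -> 26 > 5, search left half
lo=0, hi=7, mid=3, arr[mid]=6 -> 6 > 5, search left half
lo=0, hi=2, mid=1, arr[mid]=4 -> 4 < 5, search right half
lo=2, hi=2, mid=2, arr[mid]=5 -> Found target at index 2!

Binary search finds 5 at index 2 after 4 comparisons. The search repeatedly halves the search space by comparing with the middle element.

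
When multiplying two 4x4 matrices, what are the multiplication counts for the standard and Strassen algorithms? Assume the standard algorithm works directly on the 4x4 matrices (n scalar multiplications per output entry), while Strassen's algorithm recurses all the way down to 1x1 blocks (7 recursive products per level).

Matrix multiplication for 4x4 matrices:

Standard algorithm: 4^3 = 64 multiplications
Strassen's algorithm: 7^(log2(4)) = 7^2 = 49 multiplications
Savings: 64 - 49 = 15 multiplications

Standard: 64 multiplications (4^3). Strassen: 49 multiplications (7^2). Strassen reduces 8 recursive multiplications to 7 at each level.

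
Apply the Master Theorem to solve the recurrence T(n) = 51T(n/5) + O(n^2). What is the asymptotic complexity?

Master Theorem for T(n) = 51T(n/5) + O(n^2):

a = 51, b = 5, c = 2
log_b(a) = log_5(51) = 2.4430

Case 1: c = 2 < log_5(51) = 2.4430
T(n) = O(n^(log_5 51))

For T(n) = 51T(n/5) + O(n^2): log_5(51) = 2.4430. This is Case 1 of the Master Theorem (c < log_b(a), work dominated by leaves), giving O(n^(log_5 51)).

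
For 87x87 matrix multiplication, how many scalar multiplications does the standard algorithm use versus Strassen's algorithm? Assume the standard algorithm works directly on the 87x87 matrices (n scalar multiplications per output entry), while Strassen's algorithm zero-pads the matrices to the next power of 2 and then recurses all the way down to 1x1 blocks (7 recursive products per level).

Matrix multiplication for 87x87 matrices:

Strassen's algorithm requires power-of-2 dimensions. Pad 87x87 to 128x128 (next power of 2).

Standard algorithm: 87^3 = 658503 multiplications
Strassen's algorithm: 7^(log2(128)) = 7^7 = 823543 multiplications
Difference: 658503 - 823543 = -165040 (Strassen uses MORE here due to padding overhead — for small or just-over-power-of-2 n, padding can outweigh the per-level savings)

Standard: 658503 multiplications (87^3). Strassen: 823543 multiplications (7^7, after padding to 128x128). Strassen reduces 8 recursive multiplications to 7 at each level.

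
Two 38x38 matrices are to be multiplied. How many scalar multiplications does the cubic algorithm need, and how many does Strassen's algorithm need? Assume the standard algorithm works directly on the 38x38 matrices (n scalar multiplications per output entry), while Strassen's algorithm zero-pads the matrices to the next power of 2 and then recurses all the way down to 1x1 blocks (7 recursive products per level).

Matrix multiplication for 38x38 matrices:

Strassen's algorithm requires power-of-2 dimensions. Pad 38x38 to 64x64 (next power of 2).

Standard algorithm: 38^3 = 54872 multiplications
Strassen's algorithm: 7^(log2(64)) = 7^6 = 117649 multiplications
Difference: 54872 - 117649 = -62777 (Strassen uses MORE here due to padding overhead — for small or just-over-power-of-2 n, padding can outweigh the per-level savings)

Standard: 54872 multiplications (38^3). Strassen: 117649 multiplications (7^6, after padding to 64x64). Strassen reduces 8 recursive multiplications to 7 at each level.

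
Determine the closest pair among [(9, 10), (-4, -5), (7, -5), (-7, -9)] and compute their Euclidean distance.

Computing all pairwise distances among 4 points:

d((9, 10), (-4, -5)) = 19.8494
d((9, 10), (7, -5)) = 15.1327
d((9, 10), (-7, -9)) = 24.8395
d((-4, -5), (7, -5)) = 11.0
d((-4, -5), (-7, -9)) = 5.0 <-- minimum
d((7, -5), (-7, -9)) = 14.5602

Closest pair: (-4, -5) and (-7, -9) with distance 5.0

The closest pair is (-4, -5) and (-7, -9) with Euclidean distance 5.0. For 4 points, brute-force pairwise comparison is shown above. For large n, the divide-and-conquer algorithm (sort by x, recurse on halves, check the dividing strip) achieves O(n log n).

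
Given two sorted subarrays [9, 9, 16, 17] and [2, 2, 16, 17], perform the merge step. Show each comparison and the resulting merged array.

Merging process:

Compare 9 vs 2: take 2 from right. Merged: [2]
Compare 9 vs 2: take 2 from right. Merged: [2, 2]
Compare 9 vs 16: take 9 from left. Merged: [2, 2, 9]
Compare 9 vs 16: take 9 from left. Merged: [2, 2, 9, 9]
Compare 16 vs 16: take 16 from left. Merged: [2, 2, 9, 9, 16]
Compare 17 vs 16: take 16 from right. Merged: [2, 2, 9, 9, 16, 16]
Compare 17 vs 17: take 17 from left. Merged: [2, 2, 9, 9, 16, 16, 17]
Append remaining from right: [17]. Merged: [2, 2, 9, 9, 16, 16, 17, 17]

Final merged array: [2, 2, 9, 9, 16, 16, 17, 17]
Total comparisons: 7

The merged array is [2, 2, 9, 9, 16, 16, 17, 17], requiring 7 comparisons. The merge step runs in O(n) time where n is the total number of elements.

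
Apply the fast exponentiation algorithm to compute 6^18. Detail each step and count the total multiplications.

Computing 6^18 by squaring (build up from 6^1; each line after the first costs one multiplication):

6^1 = 6
6^2 = (6^1)^2 = 6^2 = 36
6^4 = (6^2)^2 = 36^2 = 1296
6^8 = (6^4)^2 = 1296^2 = 1679616
6^9 = 6 * 6^8 = 6 * 1679616 = 10077696
6^18 = (6^9)^2 = 10077696^2 = 101559956668416

Result: 101559956668416
Multiplications needed: 5 (5 lines after 6^1)

6^18 = 101559956668416. Using exponentiation by squaring, this requires 5 multiplications. The key idea: if the exponent is even, square the half-power; if odd, multiply by the base once.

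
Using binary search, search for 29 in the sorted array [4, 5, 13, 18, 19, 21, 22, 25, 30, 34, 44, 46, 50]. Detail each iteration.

Binary search for 29 in [4, 5, 13, 18, 19, 21, 22, 25, 30, 34, 44, 46, 50]:

lo=0, hi=12, mid=6, arr[mid]=22 -> 22 < 29, search right half
lo=7, hi=12, mid=9, arr[mid]=34 -> 34 > 29, search left half
lo=7, hi=8, mid=7, arr[mid]=25 -> 25 < 29, search right half
lo=8, hi=8, mid=8, arr[mid]=30 -> 30 > 29, search left half
lo=8 > hi=7, target 29 not found

Binary search determines that 29 is not in the array after 4 comparisons. The search space was exhausted without finding the target.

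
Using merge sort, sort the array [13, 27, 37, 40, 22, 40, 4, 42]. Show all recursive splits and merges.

Merge sort trace:

Split: [13, 27, 37, 40, 22, 40, 4, 42] -> [13, 27, 37, 40] and [22, 40, 4, 42]
  Split: [13, 27, 37, 40] -> [13, 27] and [37, 40]
    Split: [13, 27] -> [13] and [27]
    Merge: [13] + [27] -> [13, 27]
    Split: [37, 40] -> [37] and [40]
    Merge: [37] + [40] -> [37, 40]
  Merge: [13, 27] + [37, 40] -> [13, 27, 37, 40]
  Split: [22, 40, 4, 42] -> [22, 40] and [4, 42]
    Split: [22, 40] -> [22] and [40]
    Merge: [22] + [40] -> [22, 40]
    Split: [4, 42] -> [4] and [42]
    Merge: [4] + [42] -> [4, 42]
  Merge: [22, 40] + [4, 42] -> [4, 22, 40, 42]
Merge: [13, 27, 37, 40] + [4, 22, 40, 42] -> [4, 13, 22, 27, 37, 40, 40, 42]

Final sorted array: [4, 13, 22, 27, 37, 40, 40, 42]

The merge sort proceeds by recursively splitting the array and merging sorted halves.
After all merges, the sorted array is [4, 13, 22, 27, 37, 40, 40, 42].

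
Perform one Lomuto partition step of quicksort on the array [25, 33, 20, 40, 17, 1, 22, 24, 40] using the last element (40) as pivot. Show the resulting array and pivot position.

Lomuto partition with pivot = 40:

Initial array: [25, 33, 20, 40, 17, 1, 22, 24, 40]

arr[0]=25 <= 40: swap with position 0, array becomes [25, 33, 20, 40, 17, 1, 22, 24, 40]
arr[1]=33 <= 40: swap with position 1, array becomes [25, 33, 20, 40, 17, 1, 22, 24, 40]
arr[2]=20 <= 40: swap with position 2, array becomes [25, 33, 20, 40, 17, 1, 22, 24, 40]
arr[3]=40 <= 40: swap with position 3, array becomes [25, 33, 20, 40, 17, 1, 22, 24, 40]
arr[4]=17 <= 40: swap with position 4, array becomes [25, 33, 20, 40, 17, 1, 22, 24, 40]
arr[5]=1 <= 40: swap with position 5, array becomes [25, 33, 20, 40, 17, 1, 22, 24, 40]
arr[6]=22 <= 40: swap with position 6, array becomes [25, 33, 20, 40, 17, 1, 22, 24, 40]
arr[7]=24 <= 40: swap with position 7, array becomes [25, 33, 20, 40, 17, 1, 22, 24, 40]

Place pivot at position 8: [25, 33, 20, 40, 17, 1, 22, 24, 40]
Pivot position: 8

After partitioning with pivot 40, the array becomes [25, 33, 20, 40, 17, 1, 22, 24, 40]. The pivot is placed at index 8. All elements to the left of the pivot are <= 40, and all elements to the right are > 40.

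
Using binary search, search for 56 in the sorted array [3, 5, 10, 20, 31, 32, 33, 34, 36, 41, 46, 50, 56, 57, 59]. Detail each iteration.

Binary search for 56 in [3, 5, 10, 20, 31, 32, 33, 34, 36, 41, 46, 50, 56, 57, 59]:

lo=0, hi=14, mid=7, arr[mid]=34 -> 34 < 56, search right half
lo=8, hi=14, mid=11, arr[mid]=50 -> 50 < 56, search right half
lo=12, hi=14, mid=13, arr[mid]=57 -> 57 > 56, search left half
lo=12, hi=12, mid=12, arr[mid]=56 -> Found target at index 12!

Binary search finds 56 at index 12 after 4 comparisons. The search repeatedly halves the search space by comparing with the middle element.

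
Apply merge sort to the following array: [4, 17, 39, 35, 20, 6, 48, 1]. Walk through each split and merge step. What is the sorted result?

Merge sort trace:

Split: [4, 17, 39, 35, 20, 6, 48, 1] -> [4, 17, 39, 35] and [20, 6, 48, 1]
  Split: [4, 17, 39, 35] -> [4, 17] and [39, 35]
    Split: [4, 17] -> [4] and [17]
    Merge: [4] + [17] -> [4, 17]
    Split: [39, 35] -> [39] and [35]
    Merge: [39] + [35] -> [35, 39]
  Merge: [4, 17] + [35, 39] -> [4, 17, 35, 39]
  Split: [20, 6, 48, 1] -> [20, 6] and [48, 1]
    Split: [20, 6] -> [20] and [6]
    Merge: [20] + [6] -> [6, 20]
    Split: [48, 1] -> [48] and [1]
    Merge: [48] + [1] -> [1, 48]
  Merge: [6, 20] + [1, 48] -> [1, 6, 20, 48]
Merge: [4, 17, 35, 39] + [1, 6, 20, 48] -> [1, 4, 6, 17, 20, 35, 39, 48]

Final sorted array: [1, 4, 6, 17, 20, 35, 39, 48]

The merge sort proceeds by recursively splitting the array and merging sorted halves.
After all merges, the sorted array is [1, 4, 6, 17, 20, 35, 39, 48].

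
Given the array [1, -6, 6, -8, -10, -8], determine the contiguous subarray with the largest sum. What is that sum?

Using Kadane's algorithm on [1, -6, 6, -8, -10, -8]:

Scanning through the array:
Position 1 (value -6): max_ending_here = -5, max_so_far = 1
Position 2 (value 6): max_ending_here = 6, max_so_far = 6
Position 3 (value -8): max_ending_here = -2, max_so_far = 6
Position 4 (value -10): max_ending_here = -10, max_so_far = 6
Position 5 (value -8): max_ending_here = -8, max_so_far = 6

Maximum subarray: [6]
Maximum sum: 6

The maximum subarray is [6] with sum 6. This subarray runs from index 2 to index 2.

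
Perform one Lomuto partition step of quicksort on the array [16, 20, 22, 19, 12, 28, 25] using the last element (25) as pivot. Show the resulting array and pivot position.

Lomuto partition with pivot = 25:

Initial array: [16, 20, 22, 19, 12, 28, 25]

arr[0]=16 <= 25: swap with position 0, array becomes [16, 20, 22, 19, 12, 28, 25]
arr[1]=20 <= 25: swap with position 1, array becomes [16, 20, 22, 19, 12, 28, 25]
arr[2]=22 <= 25: swap with position 2, array becomes [16, 20, 22, 19, 12, 28, 25]
arr[3]=19 <= 25: swap with position 3, array becomes [16, 20, 22, 19, 12, 28, 25]
arr[4]=12 <= 25: swap with position 4, array becomes [16, 20, 22, 19, 12, 28, 25]
arr[5]=28 > 25: no swap

Place pivot at position 5: [16, 20, 22, 19, 12, 25, 28]
Pivot position: 5

After partitioning with pivot 25, the array becomes [16, 20, 22, 19, 12, 25, 28]. The pivot is placed at index 5. All elements to the left of the pivot are <= 25, and all elements to the right are > 25.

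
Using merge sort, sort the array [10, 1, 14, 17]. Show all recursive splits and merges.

Merge sort trace:

Split: [10, 1, 14, 17] -> [10, 1] and [14, 17]
  Split: [10, 1] -> [10] and [1]
  Merge: [10] + [1] -> [1, 10]
  Split: [14, 17] -> [14] and [17]
  Merge: [14] + [17] -> [14, 17]
Merge: [1, 10] + [14, 17] -> [1, 10, 14, 17]

Final sorted array: [1, 10, 14, 17]

The merge sort proceeds by recursively splitting the array and merging sorted halves.
After all merges, the sorted array is [1, 10, 14, 17].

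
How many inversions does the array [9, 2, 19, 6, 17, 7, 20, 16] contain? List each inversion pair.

Finding inversions in [9, 2, 19, 6, 17, 7, 20, 16]:

(0, 1): arr[0]=9 > arr[1]=2
(0, 3): arr[0]=9 > arr[3]=6
(0, 5): arr[0]=9 > arr[5]=7
(2, 3): arr[2]=19 > arr[3]=6
(2, 4): arr[2]=19 > arr[4]=17
(2, 5): arr[2]=19 > arr[5]=7
(2, 7): arr[2]=19 > arr[7]=16
(4, 5): arr[4]=17 > arr[5]=7
(4, 7): arr[4]=17 > arr[7]=16
(6, 7): arr[6]=20 > arr[7]=16

Total inversions: 10

The array has 10 inversion(s): (0,1), (0,3), (0,5), (2,3), (2,4), (2,5), (2,7), (4,5), (4,7), (6,7). Each pair (i,j) satisfies i < j and arr[i] > arr[j].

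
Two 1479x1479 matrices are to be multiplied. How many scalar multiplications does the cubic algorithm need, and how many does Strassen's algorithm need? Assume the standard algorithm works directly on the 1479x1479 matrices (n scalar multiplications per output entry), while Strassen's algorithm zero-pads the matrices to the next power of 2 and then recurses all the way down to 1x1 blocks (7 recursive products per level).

Matrix multiplication for 1479x1479 matrices:

Strassen's algorithm requires power-of-2 dimensions. Pad 1479x1479 to 2048x2048 (next power of 2).

Standard algorithm: 1479^3 = 3235225239 multiplications
Strassen's algorithm: 7^(log2(2048)) = 7^11 = 1977326743 multiplications
Savings: 3235225239 - 1977326743 = 1257898496 multiplications

Standard: 3235225239 multiplications (1479^3). Strassen: 1977326743 multiplications (7^11, after padding to 2048x2048). Strassen reduces 8 recursive multiplications to 7 at each level.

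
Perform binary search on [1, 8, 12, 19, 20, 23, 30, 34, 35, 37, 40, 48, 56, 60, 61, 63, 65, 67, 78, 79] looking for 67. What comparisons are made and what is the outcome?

Binary search for 67 in [1, 8, 12, 19, 20, 23, 30, 34, 35, 37, 40, 48, 56, 60, 61, 63, 65, 67, 78, 79]:

lo=0, hi=19, mid=9, arr[mid]=37 -> 37 < 67, search right half
lo=10, hi=19, mid=14, arr[mid]=61 -> 61 < 67, search right half
lo=15, hi=19, mid=17, arr[mid]=67 -> Found target at index 17!

Binary search finds 67 at index 17 after 3 comparisons. The search repeatedly halves the search space by comparing with the middle element.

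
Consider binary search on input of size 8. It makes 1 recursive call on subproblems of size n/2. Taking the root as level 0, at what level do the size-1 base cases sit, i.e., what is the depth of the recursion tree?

For divide and conquer with division factor 2:

Problem sizes at each level:
Level 0: 8
Level 1: 4
Level 2: 2
Level 3: 1

The root is level 0 and the size-1 base case is level 3 (the tree spans levels 0 through 3, i.e. 4 levels counting the root), so the depth is the number of divisions: log_2(8) = 3

The recursion tree depth is log_2(8) = 3. At each level, the problem size is divided by 2, so it takes 3 divisions to reduce to a base case of size 1. The algorithm makes 1 recursive call at each level.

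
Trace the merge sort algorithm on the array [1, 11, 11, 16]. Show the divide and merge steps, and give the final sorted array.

Merge sort trace:

Split: [1, 11, 11, 16] -> [1, 11] and [11, 16]
  Split: [1, 11] -> [1] and [11]
  Merge: [1] + [11] -> [1, 11]
  Split: [11, 16] -> [11] and [16]
  Merge: [11] + [16] -> [11, 16]
Merge: [1, 11] + [11, 16] -> [1, 11, 11, 16]

Final sorted array: [1, 11, 11, 16]

The merge sort proceeds by recursively splitting the array and merging sorted halves.
After all merges, the sorted array is [1, 11, 11, 16].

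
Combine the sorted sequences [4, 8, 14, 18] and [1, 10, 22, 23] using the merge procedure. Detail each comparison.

Merging process:

Compare 4 vs 1: take 1 from right. Merged: [1]
Compare 4 vs 10: take 4 from left. Merged: [1, 4]
Compare 8 vs 10: take 8 from left. Merged: [1, 4, 8]
Compare 14 vs 10: take 10 from right. Merged: [1, 4, 8, 10]
Compare 14 vs 22: take 14 from left. Merged: [1, 4, 8, 10, 14]
Compare 18 vs 22: take 18 from left. Merged: [1, 4, 8, 10, 14, 18]
Append remaining from right: [22, 23]. Merged: [1, 4, 8, 10, 14, 18, 22, 23]

Final merged array: [1, 4, 8, 10, 14, 18, 22, 23]
Total comparisons: 6

The merged array is [1, 4, 8, 10, 14, 18, 22, 23], requiring 6 comparisons. The merge step runs in O(n) time where n is the total number of elements.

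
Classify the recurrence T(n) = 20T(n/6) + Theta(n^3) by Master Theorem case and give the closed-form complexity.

Master Theorem for T(n) = 20T(n/6) + O(n^3):

a = 20, b = 6, c = 3
log_b(a) = log_6(20) = 1.6720

Case 3: c = 3 > log_6(20) = 1.6720
T(n) = O(n^3) = O(n^3)

For T(n) = 20T(n/6) + O(n^3): log_6(20) = 1.6720. This is Case 3 of the Master Theorem (c > log_b(a), work dominated by root), giving O(n^3).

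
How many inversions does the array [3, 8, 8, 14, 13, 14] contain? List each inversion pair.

Finding inversions in [3, 8, 8, 14, 13, 14]:

(3, 4): arr[3]=14 > arr[4]=13

Total inversions: 1

The array has 1 inversion(s): (3,4). Each pair (i,j) satisfies i < j and arr[i] > arr[j].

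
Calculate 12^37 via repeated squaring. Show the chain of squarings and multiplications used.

Computing 12^37 by squaring (build up from 12^1; each line after the first costs one multiplication):

12^1 = 12
12^2 = (12^1)^2 = 12^2 = 144
12^4 = (12^2)^2 = 144^2 = 20736
12^8 = (12^4)^2 = 20736^2 = 429981696
12^9 = 12 * 12^8 = 12 * 429981696 = 5159780352
12^18 = (12^9)^2 = 5159780352^2 = 26623333280885243904
12^36 = (12^18)^2 = 26623333280885243904^2 = 708801874985091845381344307009569161216
12^37 = 12 * 12^36 = 12 * 708801874985091845381344307009569161216 = 8505622499821102144576131684114829934592

Result: 8505622499821102144576131684114829934592
Multiplications needed: 7 (7 lines after 12^1)

12^37 = 8505622499821102144576131684114829934592. Using exponentiation by squaring, this requires 7 multiplications. The key idea: if the exponent is even, square the half-power; if odd, multiply by the base once.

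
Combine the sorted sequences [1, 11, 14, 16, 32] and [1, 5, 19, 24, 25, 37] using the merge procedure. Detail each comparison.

Merging process:

Compare 1 vs 1: take 1 from left. Merged: [1]
Compare 11 vs 1: take 1 from right. Merged: [1, 1]
Compare 11 vs 5: take 5 from right. Merged: [1, 1, 5]
Compare 11 vs 19: take 11 from left. Merged: [1, 1, 5, 11]
Compare 14 vs 19: take 14 from left. Merged: [1, 1, 5, 11, 14]
Compare 16 vs 19: take 16 from left. Merged: [1, 1, 5, 11, 14, 16]
Compare 32 vs 19: take 19 from right. Merged: [1, 1, 5, 11, 14, 16, 19]
Compare 32 vs 24: take 24 from right. Merged: [1, 1, 5, 11, 14, 16, 19, 24]
Compare 32 vs 25: take 25 from right. Merged: [1, 1, 5, 11, 14, 16, 19, 24, 25]
Compare 32 vs 37: take 32 from left. Merged: [1, 1, 5, 11, 14, 16, 19, 24, 25, 32]
Append remaining from right: [37]. Merged: [1, 1, 5, 11, 14, 16, 19, 24, 25, 32, 37]

Final merged array: [1, 1, 5, 11, 14, 16, 19, 24, 25, 32, 37]
Total comparisons: 10

The merged array is [1, 1, 5, 11, 14, 16, 19, 24, 25, 32, 37], requiring 10 comparisons. The merge step runs in O(n) time where n is the total number of elements.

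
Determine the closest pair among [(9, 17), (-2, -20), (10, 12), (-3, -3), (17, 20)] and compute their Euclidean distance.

Computing all pairwise distances among 5 points:

d((9, 17), (-2, -20)) = 38.6005
d((9, 17), (10, 12)) = 5.099 <-- minimum
d((9, 17), (-3, -3)) = 23.3238
d((9, 17), (17, 20)) = 8.544
d((-2, -20), (10, 12)) = 34.176
d((-2, -20), (-3, -3)) = 17.0294
d((-2, -20), (17, 20)) = 44.2832
d((10, 12), (-3, -3)) = 19.8494
d((10, 12), (17, 20)) = 10.6301
d((-3, -3), (17, 20)) = 30.4795

Closest pair: (9, 17) and (10, 12) with distance 5.099

The closest pair is (9, 17) and (10, 12) with Euclidean distance 5.099. For 5 points, brute-force pairwise comparison is shown above. For large n, the divide-and-conquer algorithm (sort by x, recurse on halves, check the dividing strip) achieves O(n log n).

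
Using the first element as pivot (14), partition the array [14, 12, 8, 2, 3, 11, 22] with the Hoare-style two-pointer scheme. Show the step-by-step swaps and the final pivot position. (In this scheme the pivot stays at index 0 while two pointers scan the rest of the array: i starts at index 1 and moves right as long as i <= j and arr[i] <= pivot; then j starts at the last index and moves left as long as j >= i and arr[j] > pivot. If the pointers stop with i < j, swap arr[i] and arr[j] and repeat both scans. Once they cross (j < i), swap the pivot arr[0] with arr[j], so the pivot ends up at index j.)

Hoare-style two-pointer partition with pivot = 14:

Initial array: [14, 12, 8, 2, 3, 11, 22]

Pointers start at i = 1, j = 6.
i ends at 6, j ends at 5: the pointers have crossed (j < i), so scanning stops.

Swap pivot arr[0] with arr[5] to place pivot at position 5: [11, 12, 8, 2, 3, 14, 22]
Pivot position: 5

After partitioning with pivot 14, the array becomes [11, 12, 8, 2, 3, 14, 22]. The pivot is placed at index 5. All elements to the left of the pivot are <= 14, and all elements to the right are > 14.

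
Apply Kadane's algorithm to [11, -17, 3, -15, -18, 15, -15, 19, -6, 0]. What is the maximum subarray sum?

Using Kadane's algorithm on [11, -17, 3, -15, -18, 15, -15, 19, -6, 0]:

Scanning through the array:
Position 1 (value -17): max_ending_here = -6, max_so_far = 11
Position 2 (value 3): max_ending_here = 3, max_so_far = 11
Position 3 (value -15): max_ending_here = -12, max_so_far = 11
Position 4 (value -18): max_ending_here = -18, max_so_far = 11
Position 5 (value 15): max_ending_here = 15, max_so_far = 15
Position 6 (value -15): max_ending_here = 0, max_so_far = 15
Position 7 (value 19): max_ending_here = 19, max_so_far = 19
Position 8 (value -6): max_ending_here = 13, max_so_far = 19
Position 9 (value 0): max_ending_here = 13, max_so_far = 19

Maximum subarray: [15, -15, 19]
Maximum sum: 19

The maximum subarray is [15, -15, 19] with sum 19. This subarray runs from index 5 to index 7.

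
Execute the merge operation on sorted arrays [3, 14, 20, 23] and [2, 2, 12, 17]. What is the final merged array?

Merging process:

Compare 3 vs 2: take 2 from right. Merged: [2]
Compare 3 vs 2: take 2 from right. Merged: [2, 2]
Compare 3 vs 12: take 3 from left. Merged: [2, 2, 3]
Compare 14 vs 12: take 12 from right. Merged: [2, 2, 3, 12]
Compare 14 vs 17: take 14 from left. Merged: [2, 2, 3, 12, 14]
Compare 20 vs 17: take 17 from right. Merged: [2, 2, 3, 12, 14, 17]
Append remaining from left: [20, 23]. Merged: [2, 2, 3, 12, 14, 17, 20, 23]

Final merged array: [2, 2, 3, 12, 14, 17, 20, 23]
Total comparisons: 6

The merged array is [2, 2, 3, 12, 14, 17, 20, 23], requiring 6 comparisons. The merge step runs in O(n) time where n is the total number of elements.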